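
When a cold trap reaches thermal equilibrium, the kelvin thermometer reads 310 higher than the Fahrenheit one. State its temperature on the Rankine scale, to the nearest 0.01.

336.76°R

Let x be the Fahrenheit reading; then the kelvin reading is 5/9·x + 255.372.
(5/9·x + 255.372) - x = 310  ⇒  (-4/9)·x = 54.6278  ⇒  x = -122.9125°F.
In Celsius: (-122.9125 - 32) × 5/9 = -86.0625°C.
In Rankine: -86.0625 × 1.8 + 491.67 = 336.76°R.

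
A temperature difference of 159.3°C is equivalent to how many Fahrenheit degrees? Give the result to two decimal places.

286.74°F

Only the scale ratio 1.8 matters for a change in temperature.
159.3 × 1.8 = 286.74.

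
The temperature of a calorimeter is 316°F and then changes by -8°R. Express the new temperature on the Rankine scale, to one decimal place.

767.7°R

Initial temperature in Celsius: (316 - 32) × 5/9 = 157.7778°C.
The 8°R change is an interval, so only the factor 5/9 applies: -8 × 5/9 = -4.4444°C.
Final Celsius temperature: 157.7778 - 4.4444 = 153.3333°C.
In Rankine: 153.3333 × 1.8 + 491.67 = 767.7°R.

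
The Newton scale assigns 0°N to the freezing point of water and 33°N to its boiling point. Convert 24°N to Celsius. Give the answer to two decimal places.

Linear interpolation between the fixed points: C = (24 - 0) × 100 / (33 - 0) = 72.7273°C.

72.73°C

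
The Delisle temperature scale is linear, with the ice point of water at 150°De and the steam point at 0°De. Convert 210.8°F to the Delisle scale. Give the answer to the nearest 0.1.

1.0°De

First in Celsius: (210.8 - 32) × 5/9 = 99.3333°C.
Linearly onto the Delisle scale: 150 + (99.3333 / 100) × (0 - 150) = 1.0°De.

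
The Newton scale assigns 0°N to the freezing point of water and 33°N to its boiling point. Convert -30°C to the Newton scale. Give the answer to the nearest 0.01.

Linearly onto the Newton scale: 0 + (-30.0000 / 100) × (33 - 0) = -9.90°N.

-9.90°N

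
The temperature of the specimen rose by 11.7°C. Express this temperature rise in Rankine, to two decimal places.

An interval of 1°C corresponds to 1.8°R.
11.7 × 1.8 = 21.06.

21.06°R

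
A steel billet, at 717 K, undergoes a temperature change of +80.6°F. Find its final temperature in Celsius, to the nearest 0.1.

Initial temperature in Celsius: 717 - 273.15 = 443.8500°C.
The 80.6°F change is an interval, so only the factor 5/9 applies: +80.6 × 5/9 = +44.7778°C.
Final Celsius temperature: 443.8500 + 44.7778 = 488.6278°C.

488.6°C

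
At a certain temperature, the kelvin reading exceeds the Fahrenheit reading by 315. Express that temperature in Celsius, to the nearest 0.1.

-92.3°C

Let x be the kelvin reading; then the Fahrenheit reading is 1.8·x - 459.67.
(1.8·x - 459.67) - x = -315  ⇒  (0.8)·x = 144.67  ⇒  x = 180.8375 K.
In Celsius: 180.8375 - 273.15 = -92.3°C.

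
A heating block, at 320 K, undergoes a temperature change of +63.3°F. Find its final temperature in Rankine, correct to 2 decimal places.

Initial temperature in Celsius: 320 - 273.15 = 46.8500°C.
The 63.3°F change is an interval, so only the factor 5/9 applies: +63.3 × 5/9 = +35.1667°C.
Final Celsius temperature: 46.8500 + 35.1667 = 82.0167°C.
In Rankine: 82.0167 × 1.8 + 491.67 = 639.30°R.

639.30°R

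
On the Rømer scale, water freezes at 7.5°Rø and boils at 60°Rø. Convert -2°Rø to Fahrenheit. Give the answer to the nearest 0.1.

-0.6°F

Linear interpolation between the fixed points: C = (-2 - 7.5) × 100 / (60 - 7.5) = -18.0952°C.
Then -18.0952 × 1.8 + 32 = -0.6°F.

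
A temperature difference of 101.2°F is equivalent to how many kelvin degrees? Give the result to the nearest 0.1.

Only the scale ratio 5/9 matters for a change in temperature.
101.2 × 5/9 = 56.2.

56.2 K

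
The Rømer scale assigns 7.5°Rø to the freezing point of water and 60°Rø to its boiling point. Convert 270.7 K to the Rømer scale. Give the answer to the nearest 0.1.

6.2°Rø

First in Celsius: 270.7 - 273.15 = -2.4500°C.
Linearly onto the Rømer scale: 7.5 + (-2.4500 / 100) × (60 - 7.5) = 6.2°Rø.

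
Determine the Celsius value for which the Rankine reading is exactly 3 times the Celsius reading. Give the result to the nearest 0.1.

409.7°C

Let C be the Celsius reading. The Rankine reading is R = 1.8·C + 491.67.
Require R = 3·C: 1.8·C + 491.67 = 3·C.
(-1.2)·C = -491.67  ⇒  C = 409.7.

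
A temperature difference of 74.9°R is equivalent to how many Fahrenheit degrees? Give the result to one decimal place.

74.9°F

Rankine and Fahrenheit degrees are the same size, so the interval is unchanged: 74.9.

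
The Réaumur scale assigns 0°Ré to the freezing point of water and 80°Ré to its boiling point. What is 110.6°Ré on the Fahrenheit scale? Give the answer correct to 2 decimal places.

Linear interpolation between the fixed points: C = (110.6 - 0) × 100 / (80 - 0) = 138.2500°C.
Then 138.2500 × 1.8 + 32 = 280.85°F.

280.85°F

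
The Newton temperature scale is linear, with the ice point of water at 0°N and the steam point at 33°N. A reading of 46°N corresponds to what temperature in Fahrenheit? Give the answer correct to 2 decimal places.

282.91°F

Linear interpolation between the fixed points: C = (46 - 0) × 100 / (33 - 0) = 139.3939°C.
Then 139.3939 × 1.8 + 32 = 282.91°F.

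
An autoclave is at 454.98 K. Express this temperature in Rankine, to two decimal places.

In Celsius: 454.98 - 273.15 = 181.8300°C.
In Rankine: 181.8300 × 1.8 + 491.67 = 818.96°R.

818.96°R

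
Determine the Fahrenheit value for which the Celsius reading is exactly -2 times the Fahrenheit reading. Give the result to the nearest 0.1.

Let F be the Fahrenheit reading. The Celsius reading is C = 5/9·F - 17.7778.
Require C = -2·F: 5/9·F - 17.7778 = -2·F.
(23/9)·F = 17.7778  ⇒  F = 7.0.

7.0°F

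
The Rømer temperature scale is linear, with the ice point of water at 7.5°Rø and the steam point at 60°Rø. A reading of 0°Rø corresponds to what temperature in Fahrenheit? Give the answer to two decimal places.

Linear interpolation between the fixed points: C = (0 - 7.5) × 100 / (60 - 7.5) = -14.2857°C.
Then -14.2857 × 1.8 + 32 = 6.29°F.

6.29°F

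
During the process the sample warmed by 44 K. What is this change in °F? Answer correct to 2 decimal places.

An interval of 1 K corresponds to 1.8°F.
44 × 1.8 = 79.20.

79.20°F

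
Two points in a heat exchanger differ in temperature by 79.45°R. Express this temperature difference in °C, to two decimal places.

44.14°C

An interval of 1°R corresponds to 5/9°C.
79.45 × 5/9 = 44.14.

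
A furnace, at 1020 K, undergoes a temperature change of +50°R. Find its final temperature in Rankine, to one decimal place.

Initial temperature in Celsius: 1020 - 273.15 = 746.8500°C.
The 50°R change is an interval, so only the factor 5/9 applies: +50 × 5/9 = +27.7778°C.
Final Celsius temperature: 746.8500 + 27.7778 = 774.6278°C.
In Rankine: 774.6278 × 1.8 + 491.67 = 1886.0°R.

1886.0°R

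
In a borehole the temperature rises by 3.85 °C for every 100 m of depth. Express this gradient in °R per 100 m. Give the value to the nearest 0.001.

6.930 °R/100 m

The quantity depends on a temperature interval, so only the ratio of degree sizes applies; the offset between the scales is irrelevant.
A change of 1°C is a change of 1.8°R, so 3.85 × 1.8 = 6.930.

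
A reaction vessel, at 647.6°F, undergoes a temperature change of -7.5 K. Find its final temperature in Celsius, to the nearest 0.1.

334.5°C

Initial temperature in Celsius: (647.6 - 32) × 5/9 = 342.0000°C.
The 7.5 K change is an interval; Kelvin and Celsius degrees are the same size, so ΔC = -7.5°C.
Final Celsius temperature: 342.0000 - 7.5000 = 334.5000°C.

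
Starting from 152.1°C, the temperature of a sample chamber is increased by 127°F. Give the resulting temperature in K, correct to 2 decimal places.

495.81 K

The 127°F change is an interval, so only the factor 5/9 applies: +127 × 5/9 = +70.5556°C.
Final Celsius temperature: 152.1000 + 70.5556 = 222.6556°C.
In kelvin: 222.6556 + 273.15 = 495.81 K.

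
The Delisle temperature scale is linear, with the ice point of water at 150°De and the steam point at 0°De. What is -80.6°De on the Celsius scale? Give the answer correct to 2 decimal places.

Linear interpolation between the fixed points: C = (-80.6 - 150) × 100 / (0 - 150) = 153.7333°C.

153.73°C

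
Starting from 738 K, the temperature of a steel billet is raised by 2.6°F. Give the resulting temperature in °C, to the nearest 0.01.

466.29°C

Initial temperature in Celsius: 738 - 273.15 = 464.8500°C.
The 2.6°F change is an interval, so only the factor 5/9 applies: +2.6 × 5/9 = +1.4444°C.
Final Celsius temperature: 464.8500 + 1.4444 = 466.2944°C.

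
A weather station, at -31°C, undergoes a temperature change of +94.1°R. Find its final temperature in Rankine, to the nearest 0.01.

529.97°R

The 94.1°R change is an interval, so only the factor 5/9 applies: +94.1 × 5/9 = +52.2778°C.
Final Celsius temperature: -31.0000 + 52.2778 = 21.2778°C.
In Rankine: 21.2778 × 1.8 + 491.67 = 529.97°R.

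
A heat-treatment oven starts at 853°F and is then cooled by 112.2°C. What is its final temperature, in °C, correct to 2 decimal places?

Initial temperature in Celsius: (853 - 32) × 5/9 = 456.1111°C.
Final Celsius temperature: 456.1111 - 112.2000 = 343.9111°C.

343.91°C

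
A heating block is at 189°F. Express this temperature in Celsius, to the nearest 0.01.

In Celsius: (189 - 32) × 5/9 = 87.2222°C.

87.22°C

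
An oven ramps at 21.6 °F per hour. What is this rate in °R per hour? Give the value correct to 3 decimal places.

The quantity depends on a temperature interval, so only the ratio of degree sizes applies; the offset between the scales is irrelevant.
A change of 1°F is a change of 1°R, so 21.6 × 1 = 21.600.

21.600 °R/hour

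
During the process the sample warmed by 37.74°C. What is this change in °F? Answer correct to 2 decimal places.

67.93°F

An interval of 1°C corresponds to 1.8°F.
37.74 × 1.8 = 67.93.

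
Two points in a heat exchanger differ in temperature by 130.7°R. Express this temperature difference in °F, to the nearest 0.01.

130.70°F

Rankine and Fahrenheit degrees are the same size, so the interval is unchanged: 130.70.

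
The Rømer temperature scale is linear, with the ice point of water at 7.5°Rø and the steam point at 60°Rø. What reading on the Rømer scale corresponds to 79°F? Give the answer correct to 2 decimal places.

21.21°Rø

First in Celsius: (79 - 32) × 5/9 = 26.1111°C.
Linearly onto the Rømer scale: 7.5 + (26.1111 / 100) × (60 - 7.5) = 21.21°Rø.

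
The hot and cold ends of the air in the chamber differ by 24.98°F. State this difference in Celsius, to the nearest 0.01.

An interval of 1°F corresponds to 5/9°C.
24.98 × 5/9 = 13.88.

13.88°C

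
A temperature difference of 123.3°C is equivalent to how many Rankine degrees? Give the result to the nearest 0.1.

Only the scale ratio 1.8 matters for a change in temperature.
123.3 × 1.8 = 221.9.

221.9°R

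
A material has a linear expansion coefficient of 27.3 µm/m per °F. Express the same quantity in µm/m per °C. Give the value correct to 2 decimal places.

49.14 µm/m per °C

Since only a temperature interval is involved, the additive offset between the scales drops out.
A change of 1°C is a change of 1.8°F, so per °C the value is 27.3 × 1.8 = 49.14.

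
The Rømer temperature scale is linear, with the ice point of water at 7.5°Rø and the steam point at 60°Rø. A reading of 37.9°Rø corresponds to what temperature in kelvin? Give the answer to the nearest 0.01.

Linear interpolation between the fixed points: C = (37.9 - 7.5) × 100 / (60 - 7.5) = 57.9048°C.
Then 57.9048 + 273.15 = 331.05 K.

331.05 K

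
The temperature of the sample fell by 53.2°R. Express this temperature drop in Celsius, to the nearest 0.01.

29.56°C

Only the scale ratio 5/9 matters for a change in temperature.
53.2 × 5/9 = 29.56.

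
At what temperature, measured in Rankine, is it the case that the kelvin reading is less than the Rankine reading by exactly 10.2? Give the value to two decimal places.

Let R be the Rankine reading. The kelvin reading is K = 5/9·R.
Require K - R = -10.2: (-4/9)·R = -10.2.
R = (-10.2) / (-4/9) = 22.95.

22.95°R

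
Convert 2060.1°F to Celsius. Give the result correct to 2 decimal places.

1126.72°C

In Celsius: (2060.1 - 32) × 5/9 = 1126.7222°C.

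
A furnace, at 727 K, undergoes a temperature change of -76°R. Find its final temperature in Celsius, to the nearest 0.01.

411.63°C

Initial temperature in Celsius: 727 - 273.15 = 453.8500°C.
The 76°R change is an interval, so only the factor 5/9 applies: -76 × 5/9 = -42.2222°C.
Final Celsius temperature: 453.8500 - 42.2222 = 411.6278°C.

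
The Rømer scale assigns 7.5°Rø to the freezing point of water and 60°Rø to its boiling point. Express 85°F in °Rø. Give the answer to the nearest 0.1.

23.0°Rø

First in Celsius: (85 - 32) × 5/9 = 29.4444°C.
Linearly onto the Rømer scale: 7.5 + (29.4444 / 100) × (60 - 7.5) = 23.0°Rø.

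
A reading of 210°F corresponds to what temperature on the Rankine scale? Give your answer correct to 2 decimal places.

669.67°R

In Celsius: (210 - 32) × 5/9 = 98.8889°C.
In Rankine: 98.8889 × 1.8 + 491.67 = 669.67°R.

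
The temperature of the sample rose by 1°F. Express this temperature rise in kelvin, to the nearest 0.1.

0.6 K

Only the scale ratio 5/9 matters for a change in temperature.
1 × 5/9 = 0.6.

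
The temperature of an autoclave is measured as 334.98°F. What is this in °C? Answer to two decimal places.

In Celsius: (334.98 - 32) × 5/9 = 168.3222°C.

168.32°C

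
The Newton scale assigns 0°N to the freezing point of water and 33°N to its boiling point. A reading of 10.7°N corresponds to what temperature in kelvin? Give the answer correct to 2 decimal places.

Linear interpolation between the fixed points: C = (10.7 - 0) × 100 / (33 - 0) = 32.4242°C.
Then 32.4242 + 273.15 = 305.57 K.

305.57 K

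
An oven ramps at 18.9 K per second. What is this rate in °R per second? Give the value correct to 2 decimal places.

The quantity depends on a temperature interval, so only the ratio of degree sizes applies; the offset between the scales is irrelevant.
A change of 1 K is a change of 1.8°R, so 18.9 × 1.8 = 34.02.

34.02 °R/second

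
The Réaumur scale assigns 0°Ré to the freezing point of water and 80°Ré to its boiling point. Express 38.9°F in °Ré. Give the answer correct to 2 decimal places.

3.07°Ré

First in Celsius: (38.9 - 32) × 5/9 = 3.8333°C.
Linearly onto the Réaumur scale: 0 + (3.8333 / 100) × (80 - 0) = 3.07°Ré.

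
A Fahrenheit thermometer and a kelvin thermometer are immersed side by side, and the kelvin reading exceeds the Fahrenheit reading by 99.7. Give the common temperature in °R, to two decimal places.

Let x be the Fahrenheit reading; then the kelvin reading is 5/9·x + 255.372.
(5/9·x + 255.372) - x = 99.7  ⇒  (-4/9)·x = -155.672  ⇒  x = 350.2625°F.
In Celsius: (350.2625 - 32) × 5/9 = 176.8125°C.
In Rankine: 176.8125 × 1.8 + 491.67 = 809.93°R.

809.93°R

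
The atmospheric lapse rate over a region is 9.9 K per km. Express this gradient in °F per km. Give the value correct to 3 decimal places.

17.820 °F/km

Since only a temperature interval is involved, the additive offset between the scales drops out.
A change of 1 K is a change of 1.8°F, so 9.9 × 1.8 = 17.820.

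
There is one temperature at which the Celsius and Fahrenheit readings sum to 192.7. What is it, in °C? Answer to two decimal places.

Let C be the Celsius reading. The Fahrenheit reading is F = 1.8·C + 32.
Require C + F = 192.7: (2.8)·C + 32 = 192.7.
C = (192.7 - 32) / (2.8) = 57.39.

57.39°C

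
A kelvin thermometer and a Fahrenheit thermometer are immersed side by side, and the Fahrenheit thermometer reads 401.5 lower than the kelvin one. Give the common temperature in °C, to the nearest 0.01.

Let x be the kelvin reading; then the Fahrenheit reading is 1.8·x - 459.67.
(1.8·x - 459.67) - x = -401.5  ⇒  (0.8)·x = 58.17  ⇒  x = 72.7125 K.
In Celsius: 72.7125 - 273.15 = -200.44°C.

-200.44°C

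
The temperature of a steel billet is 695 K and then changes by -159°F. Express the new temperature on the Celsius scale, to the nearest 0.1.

333.5°C

Initial temperature in Celsius: 695 - 273.15 = 421.8500°C.
The 159°F change is an interval, so only the factor 5/9 applies: -159 × 5/9 = -88.3333°C.
Final Celsius temperature: 421.8500 - 88.3333 = 333.5167°C.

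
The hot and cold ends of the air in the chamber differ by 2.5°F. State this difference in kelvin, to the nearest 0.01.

An interval of 1°F corresponds to 5/9 K.
2.5 × 5/9 = 1.39.

1.39 K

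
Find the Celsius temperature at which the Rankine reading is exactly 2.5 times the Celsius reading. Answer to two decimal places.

Let C be the Celsius reading. The Rankine reading is R = 1.8·C + 491.67.
Require R = 2.5·C: 1.8·C + 491.67 = 2.5·C.
(-0.7)·C = -491.67  ⇒  C = 702.39.

702.39°C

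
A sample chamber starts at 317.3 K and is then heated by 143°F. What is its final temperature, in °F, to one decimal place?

Initial temperature in Celsius: 317.3 - 273.15 = 44.1500°C.
The 143°F change is an interval, so only the factor 5/9 applies: +143 × 5/9 = +79.4444°C.
Final Celsius temperature: 44.1500 + 79.4444 = 123.5944°C.
In Fahrenheit: 123.5944 × 1.8 + 32 = 254.5°F.

254.5°F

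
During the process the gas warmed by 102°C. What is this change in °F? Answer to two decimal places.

For a temperature interval the offset drops out; only the factor 1.8 applies.
102 × 1.8 = 183.60.

183.60°F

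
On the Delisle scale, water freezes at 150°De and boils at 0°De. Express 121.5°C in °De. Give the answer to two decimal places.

Linearly onto the Delisle scale: 150 + (121.5000 / 100) × (0 - 150) = -32.25°De.

-32.25°De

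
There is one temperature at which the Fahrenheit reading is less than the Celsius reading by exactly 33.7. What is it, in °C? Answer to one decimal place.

-82.1°C

Let C be the Celsius reading. The Fahrenheit reading is F = 1.8·C + 32.
Require F - C = -33.7: (0.8)·C + 32 = -33.7.
C = (-33.7 - 32) / (0.8) = -82.1.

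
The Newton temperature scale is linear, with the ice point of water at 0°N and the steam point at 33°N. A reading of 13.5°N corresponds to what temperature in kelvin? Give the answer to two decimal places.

Linear interpolation between the fixed points: C = (13.5 - 0) × 100 / (33 - 0) = 40.9091°C.
Then 40.9091 + 273.15 = 314.06 K.

314.06 K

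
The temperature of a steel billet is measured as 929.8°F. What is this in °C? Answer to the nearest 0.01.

In Celsius: (929.8 - 32) × 5/9 = 498.7778°C.

498.78°C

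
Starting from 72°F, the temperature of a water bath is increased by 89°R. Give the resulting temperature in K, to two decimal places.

Initial temperature in Celsius: (72 - 32) × 5/9 = 22.2222°C.
The 89°R change is an interval, so only the factor 5/9 applies: +89 × 5/9 = +49.4444°C.
Final Celsius temperature: 22.2222 + 49.4444 = 71.6667°C.
In kelvin: 71.6667 + 273.15 = 344.82 K.

344.82 K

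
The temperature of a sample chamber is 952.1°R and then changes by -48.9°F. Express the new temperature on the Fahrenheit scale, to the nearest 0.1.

443.5°F

Initial temperature in Celsius: (952.1 - 491.67) × 5/9 = 255.7944°C.
The 48.9°F change is an interval, so only the factor 5/9 applies: -48.9 × 5/9 = -27.1667°C.
Final Celsius temperature: 255.7944 - 27.1667 = 228.6278°C.
In Fahrenheit: 228.6278 × 1.8 + 32 = 443.5°F.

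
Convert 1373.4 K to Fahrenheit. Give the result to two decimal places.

In Celsius: 1373.4 - 273.15 = 1100.2500°C.
In Fahrenheit: 1100.2500 × 1.8 + 32 = 2012.45°F.

2012.45°F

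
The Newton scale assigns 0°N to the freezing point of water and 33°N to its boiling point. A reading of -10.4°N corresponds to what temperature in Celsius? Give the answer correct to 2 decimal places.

-31.52°C

Linear interpolation between the fixed points: C = (-10.4 - 0) × 100 / (33 - 0) = -31.5152°C.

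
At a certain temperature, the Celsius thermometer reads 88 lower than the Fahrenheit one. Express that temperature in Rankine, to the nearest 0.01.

617.67°R

Let x be the Fahrenheit reading; then the Celsius reading is 5/9·x - 17.7778.
(5/9·x - 17.7778) - x = -88  ⇒  (-4/9)·x = -70.2222  ⇒  x = 158.0000°F.
In Celsius: (158 - 32) × 5/9 = 70.0000°C.
In Rankine: 70.0000 × 1.8 + 491.67 = 617.67°R.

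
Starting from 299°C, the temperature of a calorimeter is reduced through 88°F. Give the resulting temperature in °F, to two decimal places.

482.20°F

The 88°F change is an interval, so only the factor 5/9 applies: -88 × 5/9 = -48.8889°C.
Final Celsius temperature: 299.0000 - 48.8889 = 250.1111°C.
In Fahrenheit: 250.1111 × 1.8 + 32 = 482.20°F.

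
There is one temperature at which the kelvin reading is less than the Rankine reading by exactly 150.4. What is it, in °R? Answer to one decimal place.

338.4°R

Let R be the Rankine reading. The kelvin reading is K = 5/9·R.
Require K - R = -150.4: (-4/9)·R = -150.4.
R = (-150.4) / (-4/9) = 338.4.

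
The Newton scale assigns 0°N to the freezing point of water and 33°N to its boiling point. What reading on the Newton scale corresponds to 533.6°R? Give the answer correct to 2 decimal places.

7.69°N

First in Celsius: (533.6 - 491.67) × 5/9 = 23.2944°C.
Linearly onto the Newton scale: 0 + (23.2944 / 100) × (33 - 0) = 7.69°N.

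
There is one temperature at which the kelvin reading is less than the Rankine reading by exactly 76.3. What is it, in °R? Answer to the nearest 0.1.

Let R be the Rankine reading. The kelvin reading is K = 5/9·R.
Require K - R = -76.3: (-4/9)·R = -76.3.
R = (-76.3) / (-4/9) = 171.7.

171.7°R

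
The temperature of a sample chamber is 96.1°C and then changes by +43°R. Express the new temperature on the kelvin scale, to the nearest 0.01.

The 43°R change is an interval, so only the factor 5/9 applies: +43 × 5/9 = +23.8889°C.
Final Celsius temperature: 96.1000 + 23.8889 = 119.9889°C.
In kelvin: 119.9889 + 273.15 = 393.14 K.

393.14 K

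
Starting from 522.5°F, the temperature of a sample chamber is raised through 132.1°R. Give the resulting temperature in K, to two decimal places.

619.04 K

Initial temperature in Celsius: (522.5 - 32) × 5/9 = 272.5000°C.
The 132.1°R change is an interval, so only the factor 5/9 applies: +132.1 × 5/9 = +73.3889°C.
Final Celsius temperature: 272.5000 + 73.3889 = 345.8889°C.
In kelvin: 345.8889 + 273.15 = 619.04 K.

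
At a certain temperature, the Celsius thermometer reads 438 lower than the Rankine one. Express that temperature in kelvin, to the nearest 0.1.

206.1 K

Let x be the Rankine reading; then the Celsius reading is 5/9·x - 273.15.
(5/9·x - 273.15) - x = -438  ⇒  (-4/9)·x = -164.85  ⇒  x = 370.9125°R.
In Celsius: (370.9125 - 491.67) × 5/9 = -67.0875°C.
In kelvin: -67.0875 + 273.15 = 206.1 K.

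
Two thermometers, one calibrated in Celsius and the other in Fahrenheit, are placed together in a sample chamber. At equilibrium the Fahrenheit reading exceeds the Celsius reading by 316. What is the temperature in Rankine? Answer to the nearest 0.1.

Let x be the Celsius reading; then the Fahrenheit reading is 1.8·x + 32.
(1.8·x + 32) - x = 316  ⇒  (0.8)·x = 284  ⇒  x = 355.0000°C.
In Rankine: 355.0000 × 1.8 + 491.67 = 1130.7°R.

1130.7°R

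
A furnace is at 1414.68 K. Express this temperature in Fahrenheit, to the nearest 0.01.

In Celsius: 1414.68 - 273.15 = 1141.5300°C.
In Fahrenheit: 1141.5300 × 1.8 + 32 = 2086.75°F.

2086.75°F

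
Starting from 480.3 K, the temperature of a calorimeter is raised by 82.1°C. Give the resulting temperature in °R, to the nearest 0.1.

Initial temperature in Celsius: 480.3 - 273.15 = 207.1500°C.
Final Celsius temperature: 207.1500 + 82.1000 = 289.2500°C.
In Rankine: 289.2500 × 1.8 + 491.67 = 1012.3°R.

1012.3°R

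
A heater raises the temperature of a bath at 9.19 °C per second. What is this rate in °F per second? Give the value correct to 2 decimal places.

The quantity depends on a temperature interval, so only the ratio of degree sizes applies; the offset between the scales is irrelevant.
A change of 1°C is a change of 1.8°F, so 9.19 × 1.8 = 16.54.

16.54 °F/second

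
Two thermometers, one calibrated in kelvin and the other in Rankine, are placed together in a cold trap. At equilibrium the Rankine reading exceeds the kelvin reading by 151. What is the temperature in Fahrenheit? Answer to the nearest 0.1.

Let x be the kelvin reading; then the Rankine reading is 1.8·x.
(1.8·x) - x = 151  ⇒  (0.8)·x = 151  ⇒  x = 188.7500 K.
In Celsius: 188.75 - 273.15 = -84.4000°C.
In Fahrenheit: -84.4000 × 1.8 + 32 = -119.9°F.

-119.9°F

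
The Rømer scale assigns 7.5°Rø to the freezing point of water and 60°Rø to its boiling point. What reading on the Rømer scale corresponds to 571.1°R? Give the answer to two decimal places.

30.67°Rø

First in Celsius: (571.1 - 491.67) × 5/9 = 44.1278°C.
Linearly onto the Rømer scale: 7.5 + (44.1278 / 100) × (60 - 7.5) = 30.67°Rø.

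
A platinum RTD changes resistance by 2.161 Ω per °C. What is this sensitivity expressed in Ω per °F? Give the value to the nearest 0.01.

The quantity depends on a temperature interval, so only the ratio of degree sizes applies; the offset between the scales is irrelevant.
A change of 1°F is a change of 5/9°C, so per °F the value is 2.161 × 5/9 = 1.20.

1.20 Ω per °F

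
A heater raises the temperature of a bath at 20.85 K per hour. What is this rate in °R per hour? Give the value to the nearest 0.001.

The quantity depends on a temperature interval, so only the ratio of degree sizes applies; the offset between the scales is irrelevant.
A change of 1 K is a change of 1.8°R, so 20.85 × 1.8 = 37.530.

37.530 °R/hour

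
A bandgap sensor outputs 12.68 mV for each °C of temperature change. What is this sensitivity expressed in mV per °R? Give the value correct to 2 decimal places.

Since only a temperature interval is involved, the additive offset between the scales drops out.
A change of 1°R is a change of 5/9°C, so per °R the value is 12.68 × 5/9 = 7.04.

7.04 mV per °R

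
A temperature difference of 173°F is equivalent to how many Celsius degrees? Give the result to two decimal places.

96.11°C

Only the scale ratio 5/9 matters for a change in temperature.
173 × 5/9 = 96.11.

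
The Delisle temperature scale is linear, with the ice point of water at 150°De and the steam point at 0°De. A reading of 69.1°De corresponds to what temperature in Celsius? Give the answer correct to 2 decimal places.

53.93°C

Linear interpolation between the fixed points: C = (69.1 - 150) × 100 / (0 - 150) = 53.9333°C.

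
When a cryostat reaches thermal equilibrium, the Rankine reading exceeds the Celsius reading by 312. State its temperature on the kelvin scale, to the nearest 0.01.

48.56 K

Let x be the Rankine reading; then the Celsius reading is 5/9·x - 273.15.
(5/9·x - 273.15) - x = -312  ⇒  (-4/9)·x = -38.85  ⇒  x = 87.4125°R.
In Celsius: (87.4125 - 491.67) × 5/9 = -224.5875°C.
In kelvin: -224.5875 + 273.15 = 48.56 K.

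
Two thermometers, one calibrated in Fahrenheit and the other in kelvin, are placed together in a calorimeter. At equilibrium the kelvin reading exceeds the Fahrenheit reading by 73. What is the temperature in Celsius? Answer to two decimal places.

210.19°C

Let x be the Fahrenheit reading; then the kelvin reading is 5/9·x + 255.372.
(5/9·x + 255.372) - x = 73  ⇒  (-4/9)·x = -182.372  ⇒  x = 410.3375°F.
In Celsius: (410.3375 - 32) × 5/9 = 210.19°C.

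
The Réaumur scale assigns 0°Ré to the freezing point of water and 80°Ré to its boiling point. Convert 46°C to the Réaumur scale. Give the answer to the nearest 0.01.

Linearly onto the Réaumur scale: 0 + (46.0000 / 100) × (80 - 0) = 36.80°Ré.

36.80°Ré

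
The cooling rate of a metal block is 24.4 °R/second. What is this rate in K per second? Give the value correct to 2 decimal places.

13.56 K/second

The quantity depends on a temperature interval, so only the ratio of degree sizes applies; the offset between the scales is irrelevant.
A change of 1°R is a change of 5/9 K, so 24.4 × 5/9 = 13.56.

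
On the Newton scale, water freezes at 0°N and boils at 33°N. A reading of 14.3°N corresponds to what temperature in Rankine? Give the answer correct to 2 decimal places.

569.67°R

Linear interpolation between the fixed points: C = (14.3 - 0) × 100 / (33 - 0) = 43.3333°C.
Then 43.3333 × 1.8 + 491.67 = 569.67°R.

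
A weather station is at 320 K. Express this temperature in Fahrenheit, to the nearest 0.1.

116.3°F

In Celsius: 320 - 273.15 = 46.8500°C.
In Fahrenheit: 46.8500 × 1.8 + 32 = 116.3°F.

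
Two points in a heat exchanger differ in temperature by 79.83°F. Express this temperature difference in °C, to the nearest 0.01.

For a temperature interval the offset drops out; only the factor 5/9 applies.
79.83 × 5/9 = 44.35.

44.35°C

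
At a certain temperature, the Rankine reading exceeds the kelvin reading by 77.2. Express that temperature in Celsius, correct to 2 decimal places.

Let x be the Rankine reading; then the kelvin reading is 5/9·x.
(5/9·x) - x = -77.2  ⇒  (-4/9)·x = -77.2  ⇒  x = 173.7000°R.
In Celsius: (173.7 - 491.67) × 5/9 = -176.65°C.

-176.65°C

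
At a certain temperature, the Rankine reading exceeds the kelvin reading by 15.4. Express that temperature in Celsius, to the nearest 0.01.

-253.90°C

Let x be the kelvin reading; then the Rankine reading is 1.8·x.
(1.8·x) - x = 15.4  ⇒  (0.8)·x = 15.4  ⇒  x = 19.2500 K.
In Celsius: 19.25 - 273.15 = -253.90°C.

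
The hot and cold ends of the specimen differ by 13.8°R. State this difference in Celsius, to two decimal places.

7.67°C

For a temperature interval the offset drops out; only the factor 5/9 applies.
13.8 × 5/9 = 7.67.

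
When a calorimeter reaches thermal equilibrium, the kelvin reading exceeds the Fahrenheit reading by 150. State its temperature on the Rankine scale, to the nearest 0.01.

696.76°R

Let x be the kelvin reading; then the Fahrenheit reading is 1.8·x - 459.67.
(1.8·x - 459.67) - x = -150  ⇒  (0.8)·x = 309.67  ⇒  x = 387.0875 K.
In Celsius: 387.0875 - 273.15 = 113.9375°C.
In Rankine: 113.9375 × 1.8 + 491.67 = 696.76°R.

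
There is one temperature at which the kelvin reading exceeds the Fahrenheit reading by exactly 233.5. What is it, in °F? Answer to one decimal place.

49.2°F

Let F be the Fahrenheit reading. The kelvin reading is K = 5/9·F + 255.372.
Require K - F = 233.5: (-4/9)·F + 255.372 = 233.5.
F = (233.5 - 255.372) / (-4/9) = 49.2.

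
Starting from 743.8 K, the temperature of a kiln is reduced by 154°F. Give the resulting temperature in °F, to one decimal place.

725.2°F

Initial temperature in Celsius: 743.8 - 273.15 = 470.6500°C.
The 154°F change is an interval, so only the factor 5/9 applies: -154 × 5/9 = -85.5556°C.
Final Celsius temperature: 470.6500 - 85.5556 = 385.0944°C.
In Fahrenheit: 385.0944 × 1.8 + 32 = 725.2°F.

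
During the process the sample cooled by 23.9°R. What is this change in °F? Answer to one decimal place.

Rankine and Fahrenheit degrees are the same size, so the interval is unchanged: 23.9.

23.9°F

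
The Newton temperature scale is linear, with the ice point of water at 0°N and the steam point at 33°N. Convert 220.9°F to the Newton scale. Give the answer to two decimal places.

First in Celsius: (220.9 - 32) × 5/9 = 104.9444°C.
Linearly onto the Newton scale: 0 + (104.9444 / 100) × (33 - 0) = 34.63°N.

34.63°N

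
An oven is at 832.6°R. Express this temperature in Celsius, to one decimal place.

In Celsius: (832.6 - 491.67) × 5/9 = 189.4056°C.

189.4°C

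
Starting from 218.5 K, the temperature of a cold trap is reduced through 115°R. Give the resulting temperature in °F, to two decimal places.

-181.37°F

Initial temperature in Celsius: 218.5 - 273.15 = -54.6500°C.
The 115°R change is an interval, so only the factor 5/9 applies: -115 × 5/9 = -63.8889°C.
Final Celsius temperature: -54.6500 - 63.8889 = -118.5389°C.
In Fahrenheit: -118.5389 × 1.8 + 32 = -181.37°F.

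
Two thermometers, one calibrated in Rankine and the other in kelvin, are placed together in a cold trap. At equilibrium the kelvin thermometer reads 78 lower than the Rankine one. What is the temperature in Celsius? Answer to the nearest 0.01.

Let x be the Rankine reading; then the kelvin reading is 5/9·x.
(5/9·x) - x = -78  ⇒  (-4/9)·x = -78  ⇒  x = 175.5000°R.
In Celsius: (175.5 - 491.67) × 5/9 = -175.65°C.

-175.65°C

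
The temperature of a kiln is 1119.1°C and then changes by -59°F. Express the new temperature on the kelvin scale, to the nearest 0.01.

1359.47 K

The 59°F change is an interval, so only the factor 5/9 applies: -59 × 5/9 = -32.7778°C.
Final Celsius temperature: 1119.1000 - 32.7778 = 1086.3222°C.
In kelvin: 1086.3222 + 273.15 = 1359.47 K.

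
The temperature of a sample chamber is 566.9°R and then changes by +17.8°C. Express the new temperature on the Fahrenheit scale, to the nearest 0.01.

139.27°F

Initial temperature in Celsius: (566.9 - 491.67) × 5/9 = 41.7944°C.
Final Celsius temperature: 41.7944 + 17.8000 = 59.5944°C.
In Fahrenheit: 59.5944 × 1.8 + 32 = 139.27°F.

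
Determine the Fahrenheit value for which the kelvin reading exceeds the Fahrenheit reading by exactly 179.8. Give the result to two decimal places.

170.04°F

Let F be the Fahrenheit reading. The kelvin reading is K = 5/9·F + 255.372.
Require K - F = 179.8: (-4/9)·F + 255.372 = 179.8.
F = (179.8 - 255.372) / (-4/9) = 170.04.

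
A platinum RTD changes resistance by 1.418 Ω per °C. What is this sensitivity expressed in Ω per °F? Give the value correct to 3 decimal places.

The quantity depends on a temperature interval, so only the ratio of degree sizes applies; the offset between the scales is irrelevant.
A change of 1°F is a change of 5/9°C, so per °F the value is 1.418 × 5/9 = 0.788.

0.788 Ω per °F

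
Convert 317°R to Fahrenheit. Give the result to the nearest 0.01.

In Celsius: (317 - 491.67) × 5/9 = -97.0389°C.
In Fahrenheit: -97.0389 × 1.8 + 32 = -142.67°F.

-142.67°F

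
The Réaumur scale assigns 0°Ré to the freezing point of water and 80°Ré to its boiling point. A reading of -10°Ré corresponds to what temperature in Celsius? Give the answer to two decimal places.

Linear interpolation between the fixed points: C = (-10 - 0) × 100 / (80 - 0) = -12.5000°C.

-12.50°C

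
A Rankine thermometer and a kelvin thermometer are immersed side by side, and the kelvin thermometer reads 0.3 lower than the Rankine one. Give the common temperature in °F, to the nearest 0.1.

Let x be the Rankine reading; then the kelvin reading is 5/9·x.
(5/9·x) - x = -0.3  ⇒  (-4/9)·x = -0.3  ⇒  x = 0.6750°R.
In Celsius: (0.675 - 491.67) × 5/9 = -272.7750°C.
In Fahrenheit: -272.7750 × 1.8 + 32 = -459.0°F.

-459.0°F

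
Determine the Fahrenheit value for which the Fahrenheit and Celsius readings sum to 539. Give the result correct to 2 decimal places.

357.93°F

Let F be the Fahrenheit reading. The Celsius reading is C = 5/9·F - 17.7778.
Require F + C = 539: (14/9)·F - 17.7778 = 539.
F = (539 + 17.7778) / (14/9) = 357.93.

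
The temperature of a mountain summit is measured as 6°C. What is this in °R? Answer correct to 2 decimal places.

502.47°R

In Rankine: 6.0000 × 1.8 + 491.67 = 502.47°R.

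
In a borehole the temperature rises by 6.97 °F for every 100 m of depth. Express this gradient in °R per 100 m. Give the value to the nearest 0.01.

6.97 °R/100 m

Since only a temperature interval is involved, the additive offset between the scales drops out.
A change of 1°F is a change of 1°R, so 6.97 × 1 = 6.97.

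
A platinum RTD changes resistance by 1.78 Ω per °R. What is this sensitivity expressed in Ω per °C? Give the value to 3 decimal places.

3.204 Ω per °C

The quantity depends on a temperature interval, so only the ratio of degree sizes applies; the offset between the scales is irrelevant.
A change of 1°C is a change of 1.8°R, so per °C the value is 1.78 × 1.8 = 3.204.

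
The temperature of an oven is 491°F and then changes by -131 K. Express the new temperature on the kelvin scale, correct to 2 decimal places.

397.15 K

Initial temperature in Celsius: (491 - 32) × 5/9 = 255.0000°C.
The 131 K change is an interval; Kelvin and Celsius degrees are the same size, so ΔC = -131°C.
Final Celsius temperature: 255.0000 - 131.0000 = 124.0000°C.
In kelvin: 124.0000 + 273.15 = 397.15 K.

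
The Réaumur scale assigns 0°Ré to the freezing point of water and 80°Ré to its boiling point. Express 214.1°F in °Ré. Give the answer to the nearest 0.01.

First in Celsius: (214.1 - 32) × 5/9 = 101.1667°C.
Linearly onto the Réaumur scale: 0 + (101.1667 / 100) × (80 - 0) = 80.93°Ré.

80.93°Ré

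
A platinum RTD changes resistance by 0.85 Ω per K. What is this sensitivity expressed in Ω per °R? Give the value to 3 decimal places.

0.472 Ω per °R

The quantity depends on a temperature interval, so only the ratio of degree sizes applies; the offset between the scales is irrelevant.
A change of 1°R is a change of 5/9 K, so per °R the value is 0.85 × 5/9 = 0.472.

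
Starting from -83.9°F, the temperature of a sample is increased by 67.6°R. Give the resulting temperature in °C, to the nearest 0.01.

Initial temperature in Celsius: (-83.9 - 32) × 5/9 = -64.3889°C.
The 67.6°R change is an interval, so only the factor 5/9 applies: +67.6 × 5/9 = +37.5556°C.
Final Celsius temperature: -64.3889 + 37.5556 = -26.8333°C.

-26.83°C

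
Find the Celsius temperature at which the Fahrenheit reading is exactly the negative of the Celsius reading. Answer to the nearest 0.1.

-11.4°C

Let C be the Celsius reading. The Fahrenheit reading is F = 1.8·C + 32.
Require F = -1·C: 1.8·C + 32 = -1·C.
(2.8)·C = -32  ⇒  C = -11.4.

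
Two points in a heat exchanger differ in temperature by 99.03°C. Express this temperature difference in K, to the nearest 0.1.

99.0 K

Celsius and kelvin degrees are the same size, so the interval is unchanged: 99.0.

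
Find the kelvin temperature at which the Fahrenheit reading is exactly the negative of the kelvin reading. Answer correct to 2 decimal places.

164.17 K

Let K be the kelvin reading. The Fahrenheit reading is F = 1.8·K - 459.67.
Require F = -1·K: 1.8·K - 459.67 = -1·K.
(2.8)·K = 459.67  ⇒  K = 164.17.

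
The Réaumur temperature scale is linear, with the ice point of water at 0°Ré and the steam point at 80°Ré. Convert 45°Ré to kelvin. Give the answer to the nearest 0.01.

Linear interpolation between the fixed points: C = (45 - 0) × 100 / (80 - 0) = 56.2500°C.
Then 56.2500 + 273.15 = 329.40 K.

329.40 K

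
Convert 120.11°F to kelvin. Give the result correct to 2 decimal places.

In Celsius: (120.11 - 32) × 5/9 = 48.9500°C.
In kelvin: 48.9500 + 273.15 = 322.10 K.

322.10 K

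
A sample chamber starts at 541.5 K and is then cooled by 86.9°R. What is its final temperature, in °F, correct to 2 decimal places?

428.13°F

Initial temperature in Celsius: 541.5 - 273.15 = 268.3500°C.
The 86.9°R change is an interval, so only the factor 5/9 applies: -86.9 × 5/9 = -48.2778°C.
Final Celsius temperature: 268.3500 - 48.2778 = 220.0722°C.
In Fahrenheit: 220.0722 × 1.8 + 32 = 428.13°F.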